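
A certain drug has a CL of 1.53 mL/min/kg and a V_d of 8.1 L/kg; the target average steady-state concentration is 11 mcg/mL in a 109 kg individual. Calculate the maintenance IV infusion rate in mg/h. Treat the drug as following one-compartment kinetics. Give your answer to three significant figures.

CL = 1.53 mL/min/kg × 109 kg = 166.8 mL/min = 166.8 × 60/1000 = 10.01 L/h
Rate = CL × Css = 10.01 × 11 = 110.1 mg/h

110 mg/h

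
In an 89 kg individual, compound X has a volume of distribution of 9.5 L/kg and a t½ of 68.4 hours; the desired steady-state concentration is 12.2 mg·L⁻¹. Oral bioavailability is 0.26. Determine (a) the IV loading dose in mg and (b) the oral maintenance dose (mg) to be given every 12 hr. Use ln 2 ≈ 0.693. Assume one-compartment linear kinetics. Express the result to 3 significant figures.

(a) 10300 mg; (b) 4820 mg

Total Vd = 9.5 × 89 = 845.5 L
LD = Vd × C = 845.5 × 12.2 = 10320 mg
CL = 0.693 × Vd / t½ = 0.693 × 845.5 / 68.4 = 8.566 L/h
D = CL × Css × τ / F = 8.566 × 12.2 × 12 / 0.26 = 4823 mg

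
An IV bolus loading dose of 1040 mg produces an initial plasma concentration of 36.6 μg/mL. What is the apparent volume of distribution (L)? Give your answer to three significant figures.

28.4 L

Immediately after an IV bolus, C₀ = Dose / Vd, so Vd = Dose / C₀.
Vd = 1040 / 36.6 = 28.42 L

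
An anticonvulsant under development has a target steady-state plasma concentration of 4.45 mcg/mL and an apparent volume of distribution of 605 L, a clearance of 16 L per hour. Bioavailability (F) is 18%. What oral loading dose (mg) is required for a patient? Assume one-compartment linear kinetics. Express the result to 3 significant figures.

LD = Vd × C / F = 605.0 × 4.450 / 0.18 = 14960 mg

15000 mg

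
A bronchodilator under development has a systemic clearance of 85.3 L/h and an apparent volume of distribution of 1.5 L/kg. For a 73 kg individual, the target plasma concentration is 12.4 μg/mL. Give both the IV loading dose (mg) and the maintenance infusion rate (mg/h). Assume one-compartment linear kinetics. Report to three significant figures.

Vd(total) = 73 kg × 1.5 L/kg = 109.5 L
Loading dose = Vd × C = 109.5 × 12.4 = 1358 mg
Maintenance infusion rate = CL × Css = 85.30 × 12.4 = 1058 mg/h

(a) 1360 mg; (b) 1060 mg/h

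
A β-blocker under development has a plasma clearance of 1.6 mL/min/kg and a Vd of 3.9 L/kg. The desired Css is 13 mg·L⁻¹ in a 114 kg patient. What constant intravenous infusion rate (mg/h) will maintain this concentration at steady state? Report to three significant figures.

CL = 1.6 mL/min/kg × 114 kg = 182.4 mL/min = 182.4 × 60/1000 = 10.94 L/h
At steady state, infusion rate equals elimination rate: rate in = CL × Css.
R₀ = 10.94 × 13 = 142.2 mg/h

142 mg/h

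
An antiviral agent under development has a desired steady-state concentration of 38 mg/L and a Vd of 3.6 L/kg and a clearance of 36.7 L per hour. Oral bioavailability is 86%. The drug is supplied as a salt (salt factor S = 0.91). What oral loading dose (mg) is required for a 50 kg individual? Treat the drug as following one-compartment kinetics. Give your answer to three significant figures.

8740 mg

Vd(total) = 50 kg × 3.6 L/kg = 180.0 L
LD = Vd × C / F / S = 180.0 × 38.00 / 0.86 / 0.91 = 8740 mg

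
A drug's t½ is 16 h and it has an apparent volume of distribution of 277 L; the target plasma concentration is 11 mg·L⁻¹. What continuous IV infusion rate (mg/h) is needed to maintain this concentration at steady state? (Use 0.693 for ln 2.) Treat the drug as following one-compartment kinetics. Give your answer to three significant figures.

k = 0.693/16 = 0.04331 h⁻¹, so CL = k·Vd = 0.04331 × 277.0 = 12.00 L/h
Infusion rate = CL × Css = 12.00 × 11 = 132.0 mg/h

132 mg/h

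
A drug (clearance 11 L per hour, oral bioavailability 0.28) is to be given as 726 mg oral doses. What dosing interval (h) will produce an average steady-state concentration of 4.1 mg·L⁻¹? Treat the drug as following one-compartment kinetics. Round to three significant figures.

F·D/τ = CL·Css → τ = F·D / (CL·Css).
τ = 0.28 × 726 / (11 × 4.1) = 4.507 h

4.51 h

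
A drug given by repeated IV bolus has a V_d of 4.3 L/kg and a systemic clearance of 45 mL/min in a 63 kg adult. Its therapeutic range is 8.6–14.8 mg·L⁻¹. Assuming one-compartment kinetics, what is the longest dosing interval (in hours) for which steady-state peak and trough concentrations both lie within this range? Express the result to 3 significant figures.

Vd = 4.3 L/kg × 63 kg = 270.9 L
CL = 45 mL/min = 45 × 0.06 = 2.700 L/h
k = CL / Vd = 2.700 / 270.9 = 0.009967 h⁻¹
Between IV bolus doses, concentration decays as C = C₀·e^(−kτ), so C_peak/C_trough = e^(kτ).
τ_max = ln(C_peak/C_trough) / k = ln(14.8/8.6) / 0.009967 = 0.5429 / 0.009967 = 54.47 h

54.5 h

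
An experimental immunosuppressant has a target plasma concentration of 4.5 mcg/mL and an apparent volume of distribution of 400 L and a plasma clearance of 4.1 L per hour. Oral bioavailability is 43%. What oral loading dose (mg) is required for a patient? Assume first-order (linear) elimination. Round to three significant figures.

LD = Vd × C / F = 400.0 × 4.500 / 0.43 = 4186 mg

4190 mg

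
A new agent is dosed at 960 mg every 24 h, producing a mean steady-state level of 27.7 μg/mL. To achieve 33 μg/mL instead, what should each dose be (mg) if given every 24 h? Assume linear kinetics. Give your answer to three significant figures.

1140 mg

For first-order elimination, Css ∝ F·D/(CL·τ); F and CL are unchanged, so Css ∝ D/τ.
D₂ = D₁ × (Css,target / Css,current) = 960 × 33/27.7 = 1144 mg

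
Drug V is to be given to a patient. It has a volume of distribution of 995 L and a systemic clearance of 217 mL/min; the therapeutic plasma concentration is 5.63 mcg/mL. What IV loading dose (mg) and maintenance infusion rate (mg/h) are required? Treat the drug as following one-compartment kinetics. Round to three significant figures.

(a) 5600 mg; (b) 73.3 mg/h

LD = Vd · C_target = 995.0 × 5.63 = 5602 mg
CL = 217 mL/min × 60/1000 = 13.02 L/h
Maintenance: replace elimination → rate = CL × Css = 13.02 × 5.63 = 73.30 mg/h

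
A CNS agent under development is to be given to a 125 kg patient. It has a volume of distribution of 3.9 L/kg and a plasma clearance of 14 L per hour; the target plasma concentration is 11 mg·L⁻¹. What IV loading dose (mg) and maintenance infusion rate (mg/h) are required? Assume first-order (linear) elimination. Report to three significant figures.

Vd = 3.9 L/kg × 125 kg = 487.5 L
LD = Vd · C_target = 487.5 × 11 = 5363 mg
Maintenance: replace elimination → rate = CL × Css = 14.00 × 11 = 154.0 mg/h

(a) 5360 mg; (b) 154 mg/h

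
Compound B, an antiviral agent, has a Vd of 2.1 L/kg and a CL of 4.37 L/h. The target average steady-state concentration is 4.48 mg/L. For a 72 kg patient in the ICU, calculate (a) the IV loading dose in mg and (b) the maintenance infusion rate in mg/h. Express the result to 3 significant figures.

Vd(total) = 72 kg × 2.1 L/kg = 151.2 L
Loading: fill Vd to C_target → 151.2 L × 4.48 mg/L = 677.4 mg
Maintenance infusion rate = CL × Css = 4.370 × 4.48 = 19.58 mg/h

(a) 677 mg; (b) 19.6 mg/h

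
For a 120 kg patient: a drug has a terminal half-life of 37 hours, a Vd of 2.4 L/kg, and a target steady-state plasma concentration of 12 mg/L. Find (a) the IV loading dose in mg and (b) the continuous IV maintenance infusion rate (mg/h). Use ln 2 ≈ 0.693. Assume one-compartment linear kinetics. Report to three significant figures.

Vd(total) = 120 kg × 2.4 L/kg = 288.0 L
LD = Vd × C = 288.0 × 12 = 3456 mg
CL = 0.693 × Vd / t½ = 0.693 × 288.0 / 37 = 5.394 L/h
Infusion rate = CL × Css = 5.394 × 12 = 64.73 mg/h

(a) 3460 mg; (b) 64.7 mg/h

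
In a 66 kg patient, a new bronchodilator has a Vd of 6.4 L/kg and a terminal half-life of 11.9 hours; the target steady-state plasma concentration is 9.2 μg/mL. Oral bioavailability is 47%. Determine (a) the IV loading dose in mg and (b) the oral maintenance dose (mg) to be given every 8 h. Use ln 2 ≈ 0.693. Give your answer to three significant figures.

Vd(total) = 66 kg × 6.4 L/kg = 422.4 L
LD = Vd × C = 422.4 × 9.2 = 3886 mg
CL = 0.693 × Vd / t½ = 0.693 × 422.4 / 11.9 = 24.60 L/h
D = CL × Css × τ / F = 24.60 × 9.2 × 8 / 0.47 = 3852 mg

(a) 3890 mg; (b) 3850 mg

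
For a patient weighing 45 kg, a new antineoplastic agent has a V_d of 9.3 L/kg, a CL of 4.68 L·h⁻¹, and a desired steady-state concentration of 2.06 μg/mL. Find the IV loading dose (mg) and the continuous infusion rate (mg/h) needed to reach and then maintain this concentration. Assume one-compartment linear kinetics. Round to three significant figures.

Vd = 9.3 L/kg × 45 kg = 418.5 L
Loading dose = Vd × C = 418.5 × 2.06 = 862.1 mg
Maintenance infusion rate = CL × Css = 4.680 × 2.06 = 9.641 mg/h

(a) 862 mg; (b) 9.64 mg/h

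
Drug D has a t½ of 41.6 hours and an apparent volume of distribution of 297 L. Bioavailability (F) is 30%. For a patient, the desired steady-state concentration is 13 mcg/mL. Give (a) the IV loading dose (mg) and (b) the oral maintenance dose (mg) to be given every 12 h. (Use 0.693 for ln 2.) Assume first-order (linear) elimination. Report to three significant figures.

LD = Vd × C = 297.0 × 13 = 3861 mg
CL = 0.693 × Vd / t½ = 0.693 × 297.0 / 41.6 = 4.948 L/h
D = CL × Css × τ / F = 4.948 × 13 × 12 / 0.3 = 2573 mg

(a) 3860 mg; (b) 2570 mg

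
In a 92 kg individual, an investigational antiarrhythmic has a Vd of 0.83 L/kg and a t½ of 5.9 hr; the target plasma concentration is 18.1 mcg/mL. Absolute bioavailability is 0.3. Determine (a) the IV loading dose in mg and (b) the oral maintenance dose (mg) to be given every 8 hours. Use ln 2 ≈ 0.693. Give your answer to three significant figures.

Vd = 0.83 L/kg × 92 kg = 76.36 L
LD = Vd × C = 76.36 × 18.1 = 1382 mg
CL = 0.693 × Vd / t½ = 0.693 × 76.36 / 5.9 = 8.969 L/h
D = CL × Css × τ / F = 8.969 × 18.1 × 8 / 0.3 = 4329 mg

(a) 1380 mg; (b) 4330 mg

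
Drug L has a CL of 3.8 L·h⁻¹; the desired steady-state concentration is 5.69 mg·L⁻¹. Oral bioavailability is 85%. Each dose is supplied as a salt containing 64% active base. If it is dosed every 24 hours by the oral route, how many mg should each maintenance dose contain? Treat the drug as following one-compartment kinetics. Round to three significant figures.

954 mg

D = CL × Css × τ / F / S = 3.800 × 5.69 × 24 / 0.85 / 0.64 = 953.9 mg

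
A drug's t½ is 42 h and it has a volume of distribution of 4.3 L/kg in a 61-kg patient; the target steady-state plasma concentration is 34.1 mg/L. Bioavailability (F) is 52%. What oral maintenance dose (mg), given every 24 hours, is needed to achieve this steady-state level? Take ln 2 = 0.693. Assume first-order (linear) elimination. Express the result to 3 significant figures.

6810 mg

Vd(total) = 61 kg × 4.3 L/kg = 262.3 L
CL = ln 2 · Vd / t½ = 0.693 × 262.3 / 42 = 4.328 L/h
D = CL × Css × τ / F = 4.328 × 34.1 × 24 / 0.52 = 6812 mg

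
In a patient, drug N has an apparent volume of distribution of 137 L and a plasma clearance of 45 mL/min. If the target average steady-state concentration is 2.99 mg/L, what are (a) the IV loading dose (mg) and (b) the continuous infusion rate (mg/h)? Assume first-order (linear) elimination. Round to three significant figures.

Loading: fill Vd to C_target → 137.0 L × 2.99 mg/L = 409.6 mg
Convert clearance: 45 mL/min × 60 min/h ÷ 1000 mL/L = 2.700 L/h
Maintenance infusion rate = CL × Css = 2.700 × 2.99 = 8.073 mg/h

(a) 410 mg; (b) 8.07 mg/h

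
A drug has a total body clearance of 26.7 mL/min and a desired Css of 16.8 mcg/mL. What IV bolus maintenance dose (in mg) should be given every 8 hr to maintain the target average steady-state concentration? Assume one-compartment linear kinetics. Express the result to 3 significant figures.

CL = 26.7 mL/min = 26.7 × 0.06 = 1.602 L/h
D = CL × Css × τ = 1.602 × 16.8 × 8 = 215.3 mg

215 mg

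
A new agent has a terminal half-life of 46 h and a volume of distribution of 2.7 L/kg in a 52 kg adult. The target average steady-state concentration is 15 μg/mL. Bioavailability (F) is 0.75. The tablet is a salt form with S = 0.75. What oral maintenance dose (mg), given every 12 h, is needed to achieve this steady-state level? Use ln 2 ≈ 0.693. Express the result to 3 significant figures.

677 mg

Total Vd = 2.7 × 52 = 140.4 L
k = 0.693/46 = 0.01507 h⁻¹, so CL = k·Vd = 0.01507 × 140.4 = 2.116 L/h
D = CL × Css × τ / F / S = 2.116 × 15 × 12 / 0.75 / 0.75 = 677.1 mg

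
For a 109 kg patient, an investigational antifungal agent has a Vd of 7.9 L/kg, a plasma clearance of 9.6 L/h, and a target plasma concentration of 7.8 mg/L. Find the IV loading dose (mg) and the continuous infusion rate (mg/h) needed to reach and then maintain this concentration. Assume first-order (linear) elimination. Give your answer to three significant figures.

Vd(total) = 109 kg × 7.9 L/kg = 861.1 L
Loading: fill Vd to C_target → 861.1 L × 7.8 mg/L = 6717 mg
Maintenance infusion rate = CL × Css = 9.600 × 7.8 = 74.88 mg/h

(a) 6720 mg; (b) 74.9 mg/h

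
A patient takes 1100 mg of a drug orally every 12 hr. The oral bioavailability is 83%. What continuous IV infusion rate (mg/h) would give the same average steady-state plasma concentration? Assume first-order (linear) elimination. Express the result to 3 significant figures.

Equivalent systemic input: infusion rate = F·D/τ.
Rate = 0.83 × 1100 / 12 = 76.08 mg/h

76.1 mg/h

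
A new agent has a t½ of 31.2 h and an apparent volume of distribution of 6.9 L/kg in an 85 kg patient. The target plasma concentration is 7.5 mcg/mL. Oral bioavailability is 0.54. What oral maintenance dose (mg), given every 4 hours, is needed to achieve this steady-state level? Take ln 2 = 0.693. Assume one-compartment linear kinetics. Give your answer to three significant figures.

Vd = 6.9 L/kg × 85 kg = 586.5 L
CL = ln 2 · Vd / t½ = 0.693 × 586.5 / 31.2 = 13.03 L/h
D = CL × Css × τ / F = 13.03 × 7.5 × 4 / 0.54 = 723.9 mg

724 mg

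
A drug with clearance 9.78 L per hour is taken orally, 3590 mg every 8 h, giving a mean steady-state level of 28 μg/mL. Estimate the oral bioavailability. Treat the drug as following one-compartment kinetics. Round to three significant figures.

F·D/τ = CL·Css at steady state → F = CL·Css·τ / D.
F = 9.78 × 28 × 8 / 3590 = 0.610

0.610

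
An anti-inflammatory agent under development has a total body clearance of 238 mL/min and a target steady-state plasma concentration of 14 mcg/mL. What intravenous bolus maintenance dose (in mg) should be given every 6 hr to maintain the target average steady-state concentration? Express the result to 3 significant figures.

1200 mg

Convert clearance: 238 mL/min × 60 min/h ÷ 1000 mL/L = 14.28 L/h
D = CL × Css × τ = 14.28 × 14 × 6 = 1200 mg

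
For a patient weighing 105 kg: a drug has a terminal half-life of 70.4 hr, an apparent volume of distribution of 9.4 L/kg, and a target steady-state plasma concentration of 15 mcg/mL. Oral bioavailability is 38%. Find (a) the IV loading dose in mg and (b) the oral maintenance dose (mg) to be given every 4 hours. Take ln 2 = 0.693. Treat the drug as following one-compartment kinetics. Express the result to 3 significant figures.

(a) 14800 mg; (b) 1530 mg

Vd = 9.4 L/kg × 105 kg = 987.0 L
LD = Vd × C = 987.0 × 15 = 14810 mg
CL = 0.693 × Vd / t½ = 0.693 × 987.0 / 70.4 = 9.716 L/h
D = CL × Css × τ / F = 9.716 × 15 × 4 / 0.38 = 1534 mg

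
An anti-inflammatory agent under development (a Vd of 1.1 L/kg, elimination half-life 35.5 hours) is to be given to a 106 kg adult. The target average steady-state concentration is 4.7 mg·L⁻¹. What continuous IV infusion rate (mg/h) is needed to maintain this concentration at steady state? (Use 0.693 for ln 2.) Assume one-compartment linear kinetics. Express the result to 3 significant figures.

10.7 mg/h

Vd = 1.1 L/kg × 106 kg = 116.6 L
k = 0.693/35.5 = 0.01952 h⁻¹, so CL = k·Vd = 0.01952 × 116.6 = 2.276 L/h
Infusion rate = CL × Css = 2.276 × 4.7 = 10.70 mg/h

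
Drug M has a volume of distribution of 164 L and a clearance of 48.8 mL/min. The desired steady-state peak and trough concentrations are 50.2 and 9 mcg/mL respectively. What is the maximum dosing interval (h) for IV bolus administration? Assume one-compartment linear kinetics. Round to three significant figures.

96.3 h

Convert clearance: 48.8 mL/min × 60 min/h ÷ 1000 mL/L = 2.928 L/h
k = CL / Vd = 2.928 / 164.0 = 0.01785 h⁻¹
Between IV bolus doses, concentration decays as C = C₀·e^(−kτ), so C_peak/C_trough = e^(kτ).
τ_max = ln(C_peak/C_trough) / k = ln(50.2/9) / 0.01785 = 1.719 / 0.01785 = 96.30 h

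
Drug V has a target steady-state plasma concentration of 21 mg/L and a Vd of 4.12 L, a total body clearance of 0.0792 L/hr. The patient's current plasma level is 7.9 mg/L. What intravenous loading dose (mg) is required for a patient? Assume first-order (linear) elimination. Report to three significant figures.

54.0 mg

Concentration deficit ΔC = 21 − 7.9 = 13.10 mg/L
LD = Vd × ΔC = 4.120 × 13.10 = 53.97 mg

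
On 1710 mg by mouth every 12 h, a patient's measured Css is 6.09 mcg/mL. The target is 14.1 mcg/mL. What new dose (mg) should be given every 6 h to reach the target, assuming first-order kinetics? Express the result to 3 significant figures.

1980 mg

For first-order elimination, Css ∝ F·D/(CL·τ); F and CL are unchanged, so Css ∝ D/τ.
D₂ = D₁ × (Css,target / Css,current) × (τ₂/τ₁) = 1710 × (14.1/6.09) × (6/12) = 1980 mg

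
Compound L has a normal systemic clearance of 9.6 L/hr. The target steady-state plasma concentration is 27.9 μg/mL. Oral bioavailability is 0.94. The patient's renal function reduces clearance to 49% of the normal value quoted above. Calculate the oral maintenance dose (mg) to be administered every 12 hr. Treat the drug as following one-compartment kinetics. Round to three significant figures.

Patient clearance = 0.49 × 9.600 = 4.704 L/h
At steady state, dose per interval replaces the amount cleared in that interval: F·D/τ = CL·Css.
D = CL × Css × τ / F = 4.704 × 27.9 × 12 / 0.94 = 1675 mg

1680 mg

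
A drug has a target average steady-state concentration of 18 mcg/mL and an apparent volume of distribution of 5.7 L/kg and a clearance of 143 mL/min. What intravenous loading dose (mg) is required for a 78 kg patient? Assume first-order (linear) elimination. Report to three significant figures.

8000 mg

Total Vd = 5.7 × 78 = 444.6 L
The loading dose fills Vd to the target concentration; clearance is irrelevant here.
LD = Vd × C = 444.6 × 18.00 = 8003 mg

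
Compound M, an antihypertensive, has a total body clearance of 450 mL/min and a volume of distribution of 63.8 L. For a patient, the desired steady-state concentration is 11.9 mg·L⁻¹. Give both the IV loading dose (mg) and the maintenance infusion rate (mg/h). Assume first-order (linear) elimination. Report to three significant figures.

(a) 759 mg; (b) 321 mg/h

Loading dose = Vd × C = 63.80 × 11.9 = 759.2 mg
CL = 450 mL/min = 450 × 0.06 = 27.00 L/h
Infusion rate = 27.00 L/h × 11.9 mg/L = 321.3 mg/h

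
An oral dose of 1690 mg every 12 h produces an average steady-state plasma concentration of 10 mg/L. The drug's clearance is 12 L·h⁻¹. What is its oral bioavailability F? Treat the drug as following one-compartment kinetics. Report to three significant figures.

F·D/τ = CL·Css at steady state → F = CL·Css·τ / D.
F = 12 × 10 × 12 / 1690 = 0.852

0.852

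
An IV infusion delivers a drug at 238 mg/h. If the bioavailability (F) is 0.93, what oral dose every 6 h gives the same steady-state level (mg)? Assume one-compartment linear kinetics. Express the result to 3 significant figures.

To maintain the same Css, the systemic dosing rate must be unchanged: F·D/τ = infusion rate.
D = rate × τ / F = 238 × 6 / 0.93 = 1535 mg

1540 mg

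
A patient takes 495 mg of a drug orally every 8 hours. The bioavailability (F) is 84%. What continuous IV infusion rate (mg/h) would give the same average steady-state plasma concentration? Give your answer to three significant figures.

Equivalent systemic input: infusion rate = F·D/τ.
Rate = 0.84 × 495 / 8 = 51.98 mg/h

52.0 mg/h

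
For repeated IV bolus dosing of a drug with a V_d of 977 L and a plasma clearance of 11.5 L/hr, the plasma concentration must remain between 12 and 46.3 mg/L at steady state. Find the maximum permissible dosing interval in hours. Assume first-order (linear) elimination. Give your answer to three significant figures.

k = CL / Vd = 11.50 / 977.0 = 0.01177 h⁻¹
Between IV bolus doses, concentration decays as C = C₀·e^(−kτ), so C_peak/C_trough = e^(kτ).
τ_max = ln(C_peak/C_trough) / k = ln(46.3/12) / 0.01177 = 1.350 / 0.01177 = 114.7 h

115 h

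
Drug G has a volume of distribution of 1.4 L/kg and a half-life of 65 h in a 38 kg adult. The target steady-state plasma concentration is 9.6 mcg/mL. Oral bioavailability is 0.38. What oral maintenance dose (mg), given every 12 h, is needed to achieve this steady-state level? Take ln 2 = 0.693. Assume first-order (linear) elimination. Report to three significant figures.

172 mg

Vd = 1.4 L/kg × 38 kg = 53.20 L
CL = 0.693 × Vd / t½ = 0.693 × 53.20 / 65 = 0.5672 L/h
D = CL × Css × τ / F = 0.5672 × 9.6 × 12 / 0.38 = 172.0 mg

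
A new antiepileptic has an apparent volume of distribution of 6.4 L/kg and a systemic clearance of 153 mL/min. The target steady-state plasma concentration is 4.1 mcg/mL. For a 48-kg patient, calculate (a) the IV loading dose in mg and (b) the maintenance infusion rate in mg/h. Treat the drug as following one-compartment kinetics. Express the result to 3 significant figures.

(a) 1260 mg; (b) 37.6 mg/h

Vd = 6.4 L/kg × 48 kg = 307.2 L
Loading dose = Vd × C = 307.2 × 4.1 = 1260 mg
Convert clearance: 153 mL/min × 60 min/h ÷ 1000 mL/L = 9.180 L/h
Infusion rate = 9.180 L/h × 4.1 mg/L = 37.64 mg/h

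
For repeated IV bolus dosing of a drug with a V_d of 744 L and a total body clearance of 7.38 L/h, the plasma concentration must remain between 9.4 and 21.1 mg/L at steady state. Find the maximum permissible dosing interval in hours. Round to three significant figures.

k = CL / Vd = 7.380 / 744.0 = 0.009919 h⁻¹
Between IV bolus doses, concentration decays as C = C₀·e^(−kτ), so C_peak/C_trough = e^(kτ).
τ_max = ln(C_peak/C_trough) / k = ln(21.1/9.4) / 0.009919 = 0.8086 / 0.009919 = 81.52 h

81.5 h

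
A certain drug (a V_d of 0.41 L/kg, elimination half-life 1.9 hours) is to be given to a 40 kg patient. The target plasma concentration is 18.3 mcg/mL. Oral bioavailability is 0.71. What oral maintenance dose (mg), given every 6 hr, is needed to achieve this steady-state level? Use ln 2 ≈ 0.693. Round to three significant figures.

Vd(total) = 40 kg × 0.41 L/kg = 16.40 L
CL = 0.693 × Vd / t½ = 0.693 × 16.40 / 1.9 = 5.982 L/h
D = CL × Css × τ / F = 5.982 × 18.3 × 6 / 0.71 = 925.1 mg

925 mg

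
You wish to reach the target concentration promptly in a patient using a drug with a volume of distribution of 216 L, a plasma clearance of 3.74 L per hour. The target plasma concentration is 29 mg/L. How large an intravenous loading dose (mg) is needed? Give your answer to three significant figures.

LD = Vd × C = 216.0 × 29.00 = 6264 mg

6260 mg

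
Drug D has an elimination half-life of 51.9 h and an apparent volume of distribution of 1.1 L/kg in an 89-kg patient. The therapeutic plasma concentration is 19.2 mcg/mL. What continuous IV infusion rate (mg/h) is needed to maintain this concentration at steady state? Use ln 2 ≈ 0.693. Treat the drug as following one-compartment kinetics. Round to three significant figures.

25.1 mg/h

Vd = 1.1 L/kg × 89 kg = 97.90 L
CL = 0.693 × Vd / t½ = 0.693 × 97.90 / 51.9 = 1.307 L/h
Infusion rate = CL × Css = 1.307 × 19.2 = 25.09 mg/h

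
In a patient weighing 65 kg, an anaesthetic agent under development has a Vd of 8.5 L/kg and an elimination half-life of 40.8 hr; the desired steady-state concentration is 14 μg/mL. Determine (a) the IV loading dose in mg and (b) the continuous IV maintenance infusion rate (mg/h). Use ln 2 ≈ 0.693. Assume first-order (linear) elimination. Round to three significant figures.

(a) 7740 mg; (b) 131 mg/h

Vd = 8.5 L/kg × 65 kg = 552.5 L
LD = Vd × C = 552.5 × 14 = 7735 mg
CL = 0.693 × Vd / t½ = 0.693 × 552.5 / 40.8 = 9.384 L/h
Infusion rate = CL × Css = 9.384 × 14 = 131.4 mg/h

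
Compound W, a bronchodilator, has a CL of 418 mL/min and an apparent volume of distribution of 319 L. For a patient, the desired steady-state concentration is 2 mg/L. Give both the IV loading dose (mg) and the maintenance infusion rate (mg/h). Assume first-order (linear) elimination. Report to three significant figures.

Loading: fill Vd to C_target → 319.0 L × 2 mg/L = 638.0 mg
Convert clearance: 418 mL/min × 60 min/h ÷ 1000 mL/L = 25.08 L/h
Maintenance infusion rate = CL × Css = 25.08 × 2 = 50.16 mg/h

(a) 638 mg; (b) 50.2 mg/h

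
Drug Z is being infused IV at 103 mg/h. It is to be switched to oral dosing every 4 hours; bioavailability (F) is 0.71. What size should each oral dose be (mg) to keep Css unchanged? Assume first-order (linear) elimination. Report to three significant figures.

To maintain the same Css, the systemic dosing rate must be unchanged: F·D/τ = infusion rate.
D = rate × τ / F = 103 × 4 / 0.71 = 580.3 mg

580 mg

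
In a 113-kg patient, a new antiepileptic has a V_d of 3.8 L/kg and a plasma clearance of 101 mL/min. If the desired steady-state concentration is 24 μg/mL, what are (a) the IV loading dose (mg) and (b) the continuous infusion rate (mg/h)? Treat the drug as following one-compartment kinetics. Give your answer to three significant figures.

Total Vd = 3.8 × 113 = 429.4 L
Loading dose = Vd × C = 429.4 × 24 = 10310 mg
Convert clearance: 101 mL/min × 60 min/h ÷ 1000 mL/L = 6.060 L/h
Maintenance infusion rate = CL × Css = 6.060 × 24 = 145.4 mg/h

(a) 10300 mg; (b) 145 mg/h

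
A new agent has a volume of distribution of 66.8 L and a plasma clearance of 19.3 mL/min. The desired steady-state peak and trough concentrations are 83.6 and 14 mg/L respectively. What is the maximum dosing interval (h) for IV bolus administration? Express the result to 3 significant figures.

103 h

CL = 19.3 mL/min × 60/1000 = 1.158 L/h
k = CL / Vd = 1.158 / 66.80 = 0.01734 h⁻¹
Between IV bolus doses, concentration decays as C = C₀·e^(−kτ), so C_peak/C_trough = e^(kτ).
τ_max = ln(C_peak/C_trough) / k = ln(83.6/14) / 0.01734 = 1.787 / 0.01734 = 103.1 h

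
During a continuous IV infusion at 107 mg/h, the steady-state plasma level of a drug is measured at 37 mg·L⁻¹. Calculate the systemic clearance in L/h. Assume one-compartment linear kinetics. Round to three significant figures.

2.89 L/h

At steady state, infusion rate = CL × Css, so CL = rate / Css.
CL = 107 / 37 = 2.892 L/h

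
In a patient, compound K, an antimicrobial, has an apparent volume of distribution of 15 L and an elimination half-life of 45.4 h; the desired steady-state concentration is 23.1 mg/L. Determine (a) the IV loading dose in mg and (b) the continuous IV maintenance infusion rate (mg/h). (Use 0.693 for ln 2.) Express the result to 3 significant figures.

LD = Vd × C = 15.00 × 23.1 = 346.5 mg
CL = 0.693 × Vd / t½ = 0.693 × 15.00 / 45.4 = 0.2290 L/h
Infusion rate = CL × Css = 0.2290 × 23.1 = 5.290 mg/h

(a) 347 mg; (b) 5.29 mg/h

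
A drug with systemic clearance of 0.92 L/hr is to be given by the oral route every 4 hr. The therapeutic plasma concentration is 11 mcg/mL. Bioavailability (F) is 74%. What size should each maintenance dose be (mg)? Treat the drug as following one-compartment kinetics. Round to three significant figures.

54.7 mg

D = CL × Css × τ / F = 0.9200 × 11 × 4 / 0.74 = 54.70 mg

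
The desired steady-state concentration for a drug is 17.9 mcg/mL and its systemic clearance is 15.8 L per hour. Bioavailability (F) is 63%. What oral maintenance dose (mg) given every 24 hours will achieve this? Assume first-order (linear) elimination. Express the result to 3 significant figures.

D = CL × Css × τ / F = 15.80 × 17.9 × 24 / 0.63 = 10770 mg

10800 mg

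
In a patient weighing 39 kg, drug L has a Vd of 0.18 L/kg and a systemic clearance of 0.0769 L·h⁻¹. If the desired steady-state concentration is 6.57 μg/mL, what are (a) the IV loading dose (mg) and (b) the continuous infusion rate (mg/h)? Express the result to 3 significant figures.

Vd(total) = 39 kg × 0.18 L/kg = 7.020 L
LD = Vd · C_target = 7.020 × 6.57 = 46.12 mg
Infusion rate = 0.07690 L/h × 6.57 mg/L = 0.5052 mg/h

(a) 46.1 mg; (b) 0.505 mg/h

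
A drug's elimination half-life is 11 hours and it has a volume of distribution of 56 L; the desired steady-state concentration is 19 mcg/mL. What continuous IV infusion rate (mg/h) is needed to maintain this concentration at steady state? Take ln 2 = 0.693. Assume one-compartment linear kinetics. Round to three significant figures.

CL = 0.693 × Vd / t½ = 0.693 × 56.00 / 11 = 3.528 L/h
Infusion rate = CL × Css = 3.528 × 19 = 67.03 mg/h

67.0 mg/h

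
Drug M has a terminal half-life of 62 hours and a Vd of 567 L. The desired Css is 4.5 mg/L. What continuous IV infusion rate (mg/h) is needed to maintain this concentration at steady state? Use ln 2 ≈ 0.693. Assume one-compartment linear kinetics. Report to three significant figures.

k = 0.693/62 = 0.01118 h⁻¹, so CL = k·Vd = 0.01118 × 567.0 = 6.339 L/h
Infusion rate = CL × Css = 6.339 × 4.5 = 28.53 mg/h

28.5 mg/h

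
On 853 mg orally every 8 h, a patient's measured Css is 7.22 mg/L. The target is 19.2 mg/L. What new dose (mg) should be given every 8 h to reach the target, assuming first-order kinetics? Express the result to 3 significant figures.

For first-order elimination, Css ∝ F·D/(CL·τ); F and CL are unchanged, so Css ∝ D/τ.
D₂ = D₁ × (Css,target / Css,current) = 853 × 19.2/7.22 = 2268 mg

2270 mg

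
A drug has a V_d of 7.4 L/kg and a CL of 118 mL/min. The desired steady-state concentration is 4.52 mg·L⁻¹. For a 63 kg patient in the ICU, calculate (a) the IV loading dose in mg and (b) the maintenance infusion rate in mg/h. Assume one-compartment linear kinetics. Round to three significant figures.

Vd(total) = 63 kg × 7.4 L/kg = 466.2 L
Loading dose = Vd × C = 466.2 × 4.52 = 2107 mg
CL = 118 mL/min = 118 × 0.06 = 7.080 L/h
Maintenance: replace elimination → rate = CL × Css = 7.080 × 4.52 = 32.00 mg/h

(a) 2110 mg; (b) 32.0 mg/h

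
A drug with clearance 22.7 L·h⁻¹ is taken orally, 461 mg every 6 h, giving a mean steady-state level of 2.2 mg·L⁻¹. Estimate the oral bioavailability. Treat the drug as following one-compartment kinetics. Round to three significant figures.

0.650

F·D/τ = CL·Css at steady state → F = CL·Css·τ / D.
F = 22.7 × 2.2 × 6 / 461 = 0.650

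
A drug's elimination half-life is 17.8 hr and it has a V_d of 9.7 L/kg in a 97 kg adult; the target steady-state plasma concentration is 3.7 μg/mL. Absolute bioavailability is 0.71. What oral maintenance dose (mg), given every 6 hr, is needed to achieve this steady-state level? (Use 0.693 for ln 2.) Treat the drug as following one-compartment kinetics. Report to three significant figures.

1150 mg

Vd(total) = 97 kg × 9.7 L/kg = 940.9 L
CL = ln 2 · Vd / t½ = 0.693 × 940.9 / 17.8 = 36.63 L/h
D = CL × Css × τ / F = 36.63 × 3.7 × 6 / 0.71 = 1145 mg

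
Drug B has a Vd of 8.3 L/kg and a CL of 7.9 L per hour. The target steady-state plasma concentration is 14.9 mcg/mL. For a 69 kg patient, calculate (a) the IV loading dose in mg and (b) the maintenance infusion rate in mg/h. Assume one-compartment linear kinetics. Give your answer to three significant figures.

(a) 8530 mg; (b) 118 mg/h

Vd = 8.3 L/kg × 69 kg = 572.7 L
Loading: fill Vd to C_target → 572.7 L × 14.9 mg/L = 8533 mg
Maintenance infusion rate = CL × Css = 7.900 × 14.9 = 117.7 mg/h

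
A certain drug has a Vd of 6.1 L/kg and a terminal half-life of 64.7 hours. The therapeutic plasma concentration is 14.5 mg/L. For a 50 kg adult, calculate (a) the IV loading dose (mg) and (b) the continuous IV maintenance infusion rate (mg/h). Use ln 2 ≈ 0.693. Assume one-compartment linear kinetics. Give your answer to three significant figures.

Vd = 6.1 L/kg × 50 kg = 305.0 L
LD = Vd × C = 305.0 × 14.5 = 4423 mg
CL = 0.693 × Vd / t½ = 0.693 × 305.0 / 64.7 = 3.267 L/h
Infusion rate = CL × Css = 3.267 × 14.5 = 47.37 mg/h

(a) 4420 mg; (b) 47.4 mg/h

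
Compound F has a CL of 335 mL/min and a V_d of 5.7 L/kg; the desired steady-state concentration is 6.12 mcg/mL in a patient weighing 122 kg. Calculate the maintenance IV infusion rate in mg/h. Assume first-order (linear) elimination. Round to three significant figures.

123 mg/h

Convert clearance: 335 mL/min × 60 min/h ÷ 1000 mL/L = 20.10 L/h
Infusion rate = CL · Css = 20.10 L/h × 6.12 mg/L = 123.0 mg/h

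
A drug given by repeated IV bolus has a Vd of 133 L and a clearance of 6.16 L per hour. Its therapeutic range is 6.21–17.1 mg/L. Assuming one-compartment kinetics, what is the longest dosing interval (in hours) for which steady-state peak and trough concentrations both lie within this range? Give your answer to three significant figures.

k = CL / Vd = 6.160 / 133.0 = 0.04632 h⁻¹
Between IV bolus doses, concentration decays as C = C₀·e^(−kτ), so C_peak/C_trough = e^(kτ).
τ_max = ln(C_peak/C_trough) / k = ln(17.1/6.21) / 0.04632 = 1.013 / 0.04632 = 21.87 h

21.9 h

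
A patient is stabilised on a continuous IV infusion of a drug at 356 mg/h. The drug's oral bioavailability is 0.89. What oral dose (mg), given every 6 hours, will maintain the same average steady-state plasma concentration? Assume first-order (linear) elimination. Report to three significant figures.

To maintain the same Css, the systemic dosing rate must be unchanged: F·D/τ = infusion rate.
D = rate × τ / F = 356 × 6 / 0.89 = 2400 mg

2400 mg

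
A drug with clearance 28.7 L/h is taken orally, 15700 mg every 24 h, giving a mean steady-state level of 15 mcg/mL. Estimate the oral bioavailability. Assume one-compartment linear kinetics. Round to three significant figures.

0.658

F·D/τ = CL·Css at steady state → F = CL·Css·τ / D.
F = 28.7 × 15 × 24 / 15700 = 0.658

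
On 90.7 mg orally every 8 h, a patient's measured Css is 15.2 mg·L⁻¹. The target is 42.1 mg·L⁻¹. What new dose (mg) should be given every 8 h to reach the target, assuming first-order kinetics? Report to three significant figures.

251 mg

For first-order elimination, Css ∝ F·D/(CL·τ); F and CL are unchanged, so Css ∝ D/τ.
D₂ = D₁ × (Css,target / Css,current) = 90.7 × 42.1/15.2 = 251.2 mg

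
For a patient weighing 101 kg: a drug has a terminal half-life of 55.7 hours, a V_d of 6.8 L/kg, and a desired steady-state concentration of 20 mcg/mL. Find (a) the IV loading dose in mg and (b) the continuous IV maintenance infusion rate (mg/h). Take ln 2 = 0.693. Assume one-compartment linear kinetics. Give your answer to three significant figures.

Vd = 6.8 L/kg × 101 kg = 686.8 L
LD = Vd × C = 686.8 × 20 = 13740 mg
CL = 0.693 × Vd / t½ = 0.693 × 686.8 / 55.7 = 8.545 L/h
Infusion rate = CL × Css = 8.545 × 20 = 170.9 mg/h

(a) 13700 mg; (b) 171 mg/h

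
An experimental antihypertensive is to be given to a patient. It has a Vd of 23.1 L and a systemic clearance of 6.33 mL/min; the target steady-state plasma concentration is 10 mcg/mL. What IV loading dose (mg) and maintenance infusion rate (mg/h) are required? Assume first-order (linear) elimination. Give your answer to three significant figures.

Loading dose = Vd × C = 23.10 × 10 = 231.0 mg
Convert clearance: 6.33 mL/min × 60 min/h ÷ 1000 mL/L = 0.3798 L/h
Maintenance infusion rate = CL × Css = 0.3798 × 10 = 3.798 mg/h

(a) 231 mg; (b) 3.80 mg/h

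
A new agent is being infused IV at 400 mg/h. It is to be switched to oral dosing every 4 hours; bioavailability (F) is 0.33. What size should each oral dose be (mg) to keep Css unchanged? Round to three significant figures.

4850 mg

To maintain the same Css, the systemic dosing rate must be unchanged: F·D/τ = infusion rate.
D = rate × τ / F = 400 × 4 / 0.33 = 4848 mg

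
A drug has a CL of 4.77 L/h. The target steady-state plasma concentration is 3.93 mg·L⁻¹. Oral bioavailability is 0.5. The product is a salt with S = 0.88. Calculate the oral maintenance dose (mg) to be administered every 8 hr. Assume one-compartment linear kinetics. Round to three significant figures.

341 mg

At steady state, dose per interval replaces the amount cleared in that interval: F·S·D/τ = CL·Css.
D = CL × Css × τ / F / S = 4.770 × 3.93 × 8 / 0.5 / 0.88 = 340.8 mg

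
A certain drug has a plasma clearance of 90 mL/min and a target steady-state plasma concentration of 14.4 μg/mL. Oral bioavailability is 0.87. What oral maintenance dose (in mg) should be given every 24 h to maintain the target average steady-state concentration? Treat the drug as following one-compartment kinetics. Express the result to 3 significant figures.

CL = 90 mL/min × 60/1000 = 5.400 L/h
D = CL × Css × τ / F = 5.400 × 14.4 × 24 / 0.87 = 2145 mg

2150 mg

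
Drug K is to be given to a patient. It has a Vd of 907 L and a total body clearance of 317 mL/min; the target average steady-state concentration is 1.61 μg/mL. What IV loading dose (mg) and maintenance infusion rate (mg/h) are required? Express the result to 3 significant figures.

(a) 1460 mg; (b) 30.6 mg/h

Loading dose = Vd × C = 907.0 × 1.61 = 1460 mg
Convert clearance: 317 mL/min × 60 min/h ÷ 1000 mL/L = 19.02 L/h
Infusion rate = 19.02 L/h × 1.61 mg/L = 30.62 mg/h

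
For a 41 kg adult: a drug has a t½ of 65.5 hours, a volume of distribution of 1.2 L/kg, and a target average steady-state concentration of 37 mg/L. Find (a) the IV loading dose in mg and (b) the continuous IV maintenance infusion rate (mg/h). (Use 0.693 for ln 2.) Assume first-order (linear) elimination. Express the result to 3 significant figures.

(a) 1820 mg; (b) 19.3 mg/h

Total Vd = 1.2 × 41 = 49.20 L
LD = Vd × C = 49.20 × 37 = 1820 mg
CL = 0.693 × Vd / t½ = 0.693 × 49.20 / 65.5 = 0.5205 L/h
Infusion rate = CL × Css = 0.5205 × 37 = 19.26 mg/h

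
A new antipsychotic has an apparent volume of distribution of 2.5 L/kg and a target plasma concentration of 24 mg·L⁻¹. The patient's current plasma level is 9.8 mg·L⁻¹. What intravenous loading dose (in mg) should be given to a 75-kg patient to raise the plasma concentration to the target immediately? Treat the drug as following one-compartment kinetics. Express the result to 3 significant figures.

2660 mg

Vd(total) = 75 kg × 2.5 L/kg = 187.5 L
The loading dose fills Vd to the target concentration.
Concentration deficit ΔC = 24 − 9.8 = 14.20 mg/L
LD = Vd × ΔC = 187.5 × 14.20 = 2663 mg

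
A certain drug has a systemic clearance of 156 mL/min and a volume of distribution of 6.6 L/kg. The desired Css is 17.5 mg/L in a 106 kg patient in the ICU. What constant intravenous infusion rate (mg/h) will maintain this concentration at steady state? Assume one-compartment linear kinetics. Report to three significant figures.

Convert clearance: 156 mL/min × 60 min/h ÷ 1000 mL/L = 9.360 L/h
Infusion rate = CL · Css = 9.360 L/h × 17.5 mg/L = 163.8 mg/h

164 mg/h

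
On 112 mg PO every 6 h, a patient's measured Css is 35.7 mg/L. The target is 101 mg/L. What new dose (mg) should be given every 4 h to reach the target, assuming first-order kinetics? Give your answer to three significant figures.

With linear kinetics, Css is proportional to dose rate (D/τ) at fixed clearance.
D₂ = D₁ × (Css,target / Css,current) × (τ₂/τ₁) = 112 × (101/35.7) × (4/6) = 211.2 mg

211 mg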